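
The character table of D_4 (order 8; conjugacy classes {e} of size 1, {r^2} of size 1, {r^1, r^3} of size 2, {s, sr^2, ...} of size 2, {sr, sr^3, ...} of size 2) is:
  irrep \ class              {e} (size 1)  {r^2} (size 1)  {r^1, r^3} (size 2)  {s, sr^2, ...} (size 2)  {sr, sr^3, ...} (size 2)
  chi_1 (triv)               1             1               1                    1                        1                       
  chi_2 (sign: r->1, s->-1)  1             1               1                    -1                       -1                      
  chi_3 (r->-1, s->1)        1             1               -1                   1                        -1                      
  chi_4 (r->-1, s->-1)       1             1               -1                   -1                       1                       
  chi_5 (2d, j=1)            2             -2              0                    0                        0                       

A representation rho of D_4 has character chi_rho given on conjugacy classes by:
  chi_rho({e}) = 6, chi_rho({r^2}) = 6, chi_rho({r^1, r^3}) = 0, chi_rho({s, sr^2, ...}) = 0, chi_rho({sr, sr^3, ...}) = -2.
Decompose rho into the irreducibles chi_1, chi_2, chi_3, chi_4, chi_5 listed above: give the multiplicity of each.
Multiplicities: chi_1: 1, chi_2: 2, chi_3: 2, chi_4: 1, chi_5: 0.

Justification: Use <chi_rho, chi> = (1/|G|) sum_C |C| * chi_rho(C) * conj(chi(C)) with |G| = 8 for each irreducible chi in the table:
  <chi_rho, chi_1> = (1/8)[1*(6)*conj(1) + 1*(6)*conj(1) + 2*(0)*conj(1) + 2*(0)*conj(1) + 2*(-2)*conj(1)]
      = (1/8)[(6) + (6) + (0) + (0) + (-4)] = 8/8 = 1
  <chi_rho, chi_2> = (1/8)[1*(6)*conj(1) + 1*(6)*conj(1) + 2*(0)*conj(1) + 2*(0)*conj(-1) + 2*(-2)*conj(-1)]
      = (1/8)[(6) + (6) + (0) + (0) + (4)] = 16/8 = 2
  <chi_rho, chi_3> = (1/8)[1*(6)*conj(1) + 1*(6)*conj(1) + 2*(0)*conj(-1) + 2*(0)*conj(1) + 2*(-2)*conj(-1)]
      = (1/8)[(6) + (6) + (0) + (0) + (4)] = 16/8 = 2
  <chi_rho, chi_4> = (1/8)[1*(6)*conj(1) + 1*(6)*conj(1) + 2*(0)*conj(-1) + 2*(0)*conj(-1) + 2*(-2)*conj(1)]
      = (1/8)[(6) + (6) + (0) + (0) + (-4)] = 8/8 = 1
  <chi_rho, chi_5> = (1/8)[1*(6)*conj(2) + 1*(6)*conj(-2) + 2*(0)*conj(0) + 2*(0)*conj(0) + 2*(-2)*conj(0)]
      = (1/8)[(12) + (-12) + (0) + (0) + (0)] = 0/8 = 0
Dimension check: dim(rho) = sum (mult * dim) = 1*1 + 2*1 + 2*1 + 1*1 + 0*2 = 6 = chi_rho(e) = 6.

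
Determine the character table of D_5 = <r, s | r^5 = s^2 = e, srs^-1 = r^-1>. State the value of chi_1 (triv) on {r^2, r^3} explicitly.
Conjugacy classes: {e} of size 1, {r^1, r^4} of size 2, {r^2, r^3} of size 2, {s, sr, ..., sr^4} of size 5.
Character table:
  irrep \ class              {e} (size 1)  {r^1, r^4} (size 2)  {r^2, r^3} (size 2)  {s, sr, ..., sr^4} (size 5)
  chi_1 (triv)               1             1                    1                    1                          
  chi_2 (sign: r->1, s->-1)  1             1                    1                    -1                         
  chi_3 (2d, j=1)            2             -1/2 + sqrt(5)/2     -sqrt(5)/2 - 1/2     0                          
  chi_4 (2d, j=2)            2             -sqrt(5)/2 - 1/2     -1/2 + sqrt(5)/2     0                          

Spot check: chi_1 (triv) on {r^2, r^3} = 1.

Details: D_5 has order 2*5 = 10 with 4 conjugacy classes, hence 4 irreducibles. Sum of squared dims 1 + 1 + 4 + 4 = 10 = |G|. Linear characters come from the abelianisation; the 2-dimensional irreps have character r^k -> 2*cos(2*pi*j*k/5), reflections -> 0.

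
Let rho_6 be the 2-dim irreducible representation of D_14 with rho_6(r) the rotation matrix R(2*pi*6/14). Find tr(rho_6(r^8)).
chi_{rho_6}(r^8) = 2*cos(2*pi*6*8/14) = -2*cos(pi/7)

Working: rho_6(r^8) is rotation by angle 2*pi*6*8/14, whose trace is 2*cos(2*pi*6*8/14) = -2*cos(pi/7).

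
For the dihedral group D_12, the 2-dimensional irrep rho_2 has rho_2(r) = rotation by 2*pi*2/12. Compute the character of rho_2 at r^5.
chi_{rho_2}(r^5) = 2*cos(2*pi*2*5/12) = 1

Details: rho_2(r^5) is rotation by angle 2*pi*2*5/12, whose trace is 2*cos(2*pi*2*5/12) = 1.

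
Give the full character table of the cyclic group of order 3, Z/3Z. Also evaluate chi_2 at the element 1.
Character table of Z/3Z (irreps indexed chi_0,...,chi_2 with chi_k(m) = zeta_3^(k*m), zeta_3 = exp(2*pi*i/3)):
  irrep \ class  {0} (size 1)  {1} (size 1)    {2} (size 1)  
  chi_0          1             1               1             
  chi_1          1             exp(2*I*pi/3)   exp(-2*I*pi/3)
  chi_2          1             exp(-2*I*pi/3)  exp(2*I*pi/3) 

Spot check: chi_2(1) = zeta_3^(2*1) = zeta_3^2 = exp(-2*I*pi/3).

Solution. Z/3Z is abelian, so all 3 irreducible complex representations are 1-dimensional. They are given by chi_k(m) = zeta_3^(k*m) for k = 0,...,2. Row orthogonality: sum_m chi_k(m) conj(chi_l(m)) = 3 * [k = l].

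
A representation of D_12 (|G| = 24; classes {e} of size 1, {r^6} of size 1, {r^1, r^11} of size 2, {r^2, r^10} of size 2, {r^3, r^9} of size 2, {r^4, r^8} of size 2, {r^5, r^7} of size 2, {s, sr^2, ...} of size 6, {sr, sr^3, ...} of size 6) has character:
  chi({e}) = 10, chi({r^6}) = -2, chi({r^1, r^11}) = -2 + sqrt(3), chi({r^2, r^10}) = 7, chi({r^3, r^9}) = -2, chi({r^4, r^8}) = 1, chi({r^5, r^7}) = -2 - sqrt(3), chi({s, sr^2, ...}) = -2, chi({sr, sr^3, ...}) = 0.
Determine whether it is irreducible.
Not irreducible (reducible): <chi, chi> = 11 > 1.

Proof sketch: <chi, chi> = (1/|G|) sum_C |C| * |chi(C)|^2 = (1/24)[1*|10|^2 + 1*|-2|^2 + 2*|-2 + sqrt(3)|^2 + 2*|7|^2 + 2*|-2|^2 + 2*|1|^2 + 2*|-2 - sqrt(3)|^2 + 6*|-2|^2 + 6*|0|^2]
  = (1/24)[(100) + (4) + (14 - 8*sqrt(3)) + (98) + (8) + (2) + (8*sqrt(3) + 14) + (24) + (0)] = 264/24 = 11.
A character is irreducible iff <chi, chi> = 1, so this representation is reducible.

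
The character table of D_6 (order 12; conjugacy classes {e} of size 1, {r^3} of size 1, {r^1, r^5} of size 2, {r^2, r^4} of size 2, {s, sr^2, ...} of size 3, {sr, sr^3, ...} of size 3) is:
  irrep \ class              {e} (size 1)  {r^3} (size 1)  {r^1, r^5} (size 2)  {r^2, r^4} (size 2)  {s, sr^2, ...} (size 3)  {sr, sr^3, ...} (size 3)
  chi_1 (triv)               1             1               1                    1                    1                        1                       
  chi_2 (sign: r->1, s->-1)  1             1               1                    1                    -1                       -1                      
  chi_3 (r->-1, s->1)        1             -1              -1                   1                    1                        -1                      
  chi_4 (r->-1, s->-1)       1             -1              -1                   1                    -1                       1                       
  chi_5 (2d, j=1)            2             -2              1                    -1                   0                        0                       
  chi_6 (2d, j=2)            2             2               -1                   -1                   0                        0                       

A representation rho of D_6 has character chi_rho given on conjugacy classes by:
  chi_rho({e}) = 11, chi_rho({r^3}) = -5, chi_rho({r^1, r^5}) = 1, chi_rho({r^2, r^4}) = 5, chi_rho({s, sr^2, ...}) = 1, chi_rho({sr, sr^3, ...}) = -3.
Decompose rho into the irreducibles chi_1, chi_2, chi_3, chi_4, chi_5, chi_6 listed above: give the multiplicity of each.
Multiplicities: chi_1: 1, chi_2: 2, chi_3: 3, chi_4: 1, chi_5: 2, chi_6: 0.

Explanation: Use <chi_rho, chi> = (1/|G|) sum_C |C| * chi_rho(C) * conj(chi(C)) with |G| = 12 for each irreducible chi in the table:
  <chi_rho, chi_1> = (1/12)[1*(11)*conj(1) + 1*(-5)*conj(1) + 2*(1)*conj(1) + 2*(5)*conj(1) + 3*(1)*conj(1) + 3*(-3)*conj(1)]
      = (1/12)[(11) + (-5) + (2) + (10) + (3) + (-9)] = 12/12 = 1
  <chi_rho, chi_2> = (1/12)[1*(11)*conj(1) + 1*(-5)*conj(1) + 2*(1)*conj(1) + 2*(5)*conj(1) + 3*(1)*conj(-1) + 3*(-3)*conj(-1)]
      = (1/12)[(11) + (-5) + (2) + (10) + (-3) + (9)] = 24/12 = 2
  <chi_rho, chi_3> = (1/12)[1*(11)*conj(1) + 1*(-5)*conj(-1) + 2*(1)*conj(-1) + 2*(5)*conj(1) + 3*(1)*conj(1) + 3*(-3)*conj(-1)]
      = (1/12)[(11) + (5) + (-2) + (10) + (3) + (9)] = 36/12 = 3
  <chi_rho, chi_4> = (1/12)[1*(11)*conj(1) + 1*(-5)*conj(-1) + 2*(1)*conj(-1) + 2*(5)*conj(1) + 3*(1)*conj(-1) + 3*(-3)*conj(1)]
      = (1/12)[(11) + (5) + (-2) + (10) + (-3) + (-9)] = 12/12 = 1
  <chi_rho, chi_5> = (1/12)[1*(11)*conj(2) + 1*(-5)*conj(-2) + 2*(1)*conj(1) + 2*(5)*conj(-1) + 3*(1)*conj(0) + 3*(-3)*conj(0)]
      = (1/12)[(22) + (10) + (2) + (-10) + (0) + (0)] = 24/12 = 2
  <chi_rho, chi_6> = (1/12)[1*(11)*conj(2) + 1*(-5)*conj(2) + 2*(1)*conj(-1) + 2*(5)*conj(-1) + 3*(1)*conj(0) + 3*(-3)*conj(0)]
      = (1/12)[(22) + (-10) + (-2) + (-10) + (0) + (0)] = 0/12 = 0
Dimension check: dim(rho) = sum (mult * dim) = 1*1 + 2*1 + 3*1 + 1*1 + 2*2 + 0*2 = 11 = chi_rho(e) = 11.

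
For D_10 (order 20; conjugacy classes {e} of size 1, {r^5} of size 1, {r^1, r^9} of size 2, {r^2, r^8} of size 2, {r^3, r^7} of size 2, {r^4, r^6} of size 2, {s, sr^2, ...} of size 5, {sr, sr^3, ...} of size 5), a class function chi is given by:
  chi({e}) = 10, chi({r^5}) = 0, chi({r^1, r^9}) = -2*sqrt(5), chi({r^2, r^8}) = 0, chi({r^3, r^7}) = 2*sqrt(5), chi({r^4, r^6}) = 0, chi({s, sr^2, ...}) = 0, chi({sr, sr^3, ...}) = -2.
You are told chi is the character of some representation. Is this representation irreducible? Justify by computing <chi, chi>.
Not irreducible (reducible): <chi, chi> = 10 > 1.

Details: <chi, chi> = (1/|G|) sum_C |C| * |chi(C)|^2 = (1/20)[1*|10|^2 + 1*|0|^2 + 2*|-2*sqrt(5)|^2 + 2*|0|^2 + 2*|2*sqrt(5)|^2 + 2*|0|^2 + 5*|0|^2 + 5*|-2|^2]
  = (1/20)[(100) + (0) + (40) + (0) + (40) + (0) + (0) + (20)] = 200/20 = 10.
A character is irreducible iff <chi, chi> = 1, so this representation is reducible.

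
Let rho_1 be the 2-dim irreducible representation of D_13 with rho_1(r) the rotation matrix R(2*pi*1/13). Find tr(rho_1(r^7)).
chi_{rho_1}(r^7) = 2*cos(2*pi*1*7/13) = -2*cos(pi/13)

Proof sketch: rho_1(r^7) is rotation by angle 2*pi*1*7/13, whose trace is 2*cos(2*pi*1*7/13) = -2*cos(pi/13).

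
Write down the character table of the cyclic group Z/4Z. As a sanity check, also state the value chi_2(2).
Character table of Z/4Z (irreps indexed chi_0,...,chi_3 with chi_k(m) = zeta_4^(k*m), zeta_4 = exp(2*pi*i/4)):
  irrep \ class  {0} (size 1)  {1} (size 1)  {2} (size 1)  {3} (size 1)
  chi_0          1             1             1             1           
  chi_1          1             I             -1            -I          
  chi_2          1             -1            1             -1          
  chi_3          1             -I            -1            I           

Spot check: chi_2(2) = zeta_4^(2*2) = zeta_4^4 = 1.

Working: Z/4Z is abelian, so all 4 irreducible complex representations are 1-dimensional. They are given by chi_k(m) = zeta_4^(k*m) for k = 0,...,3. Row orthogonality: sum_m chi_k(m) conj(chi_l(m)) = 4 * [k = l].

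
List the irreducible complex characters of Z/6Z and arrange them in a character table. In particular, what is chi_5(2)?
Character table of Z/6Z (irreps indexed chi_0,...,chi_5 with chi_k(m) = zeta_6^(k*m), zeta_6 = exp(2*pi*i/6)):
  irrep \ class  {0} (size 1)  {1} (size 1)    {2} (size 1)    {3} (size 1)  {4} (size 1)    {5} (size 1)  
  chi_0          1             1               1               1             1               1             
  chi_1          1             exp(I*pi/3)     exp(2*I*pi/3)   -1            exp(-2*I*pi/3)  exp(-I*pi/3)  
  chi_2          1             exp(2*I*pi/3)   exp(-2*I*pi/3)  1             exp(2*I*pi/3)   exp(-2*I*pi/3)
  chi_3          1             -1              1               -1            1               -1            
  chi_4          1             exp(-2*I*pi/3)  exp(2*I*pi/3)   1             exp(-2*I*pi/3)  exp(2*I*pi/3) 
  chi_5          1             exp(-I*pi/3)    exp(-2*I*pi/3)  -1            exp(2*I*pi/3)   exp(I*pi/3)   

Spot check: chi_5(2) = zeta_6^(5*2) = zeta_6^10 = exp(-2*I*pi/3).

Solution. Z/6Z is abelian, so all 6 irreducible complex representations are 1-dimensional. They are given by chi_k(m) = zeta_6^(k*m) for k = 0,...,5. Row orthogonality: sum_m chi_k(m) conj(chi_l(m)) = 6 * [k = l].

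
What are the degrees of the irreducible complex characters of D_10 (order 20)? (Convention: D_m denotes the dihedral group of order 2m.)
Dimensions: 1, 1, 1, 1, 2, 2, 2, 2

Proof sketch: There are 8 irreducibles (= number of conjugacy classes). Their dimensions d_i satisfy sum d_i^2 = |G| = 20: 1 + 1 + 1 + 1 + 4 + 4 + 4 + 4 = 20.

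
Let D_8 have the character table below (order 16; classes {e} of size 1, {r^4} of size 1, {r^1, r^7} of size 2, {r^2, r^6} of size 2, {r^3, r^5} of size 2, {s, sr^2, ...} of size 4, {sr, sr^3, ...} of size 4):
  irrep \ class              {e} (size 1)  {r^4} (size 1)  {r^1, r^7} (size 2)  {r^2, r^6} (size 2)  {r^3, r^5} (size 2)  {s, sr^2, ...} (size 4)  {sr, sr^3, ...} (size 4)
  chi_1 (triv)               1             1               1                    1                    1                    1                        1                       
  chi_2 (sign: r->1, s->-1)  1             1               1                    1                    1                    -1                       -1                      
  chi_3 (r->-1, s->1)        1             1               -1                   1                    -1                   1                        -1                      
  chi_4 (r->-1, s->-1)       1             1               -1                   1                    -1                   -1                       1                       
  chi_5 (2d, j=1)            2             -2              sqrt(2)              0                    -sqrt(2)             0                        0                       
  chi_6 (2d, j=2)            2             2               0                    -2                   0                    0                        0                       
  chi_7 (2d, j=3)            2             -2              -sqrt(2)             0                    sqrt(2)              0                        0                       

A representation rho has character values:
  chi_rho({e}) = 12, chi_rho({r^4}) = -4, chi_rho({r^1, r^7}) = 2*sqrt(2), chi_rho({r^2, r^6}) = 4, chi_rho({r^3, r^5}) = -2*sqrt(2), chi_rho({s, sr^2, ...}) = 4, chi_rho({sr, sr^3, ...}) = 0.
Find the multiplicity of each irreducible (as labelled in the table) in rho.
Multiplicities: chi_1: 2, chi_2: 0, chi_3: 2, chi_4: 0, chi_5: 3, chi_6: 0, chi_7: 1.

Why: Use <chi_rho, chi> = (1/|G|) sum_C |C| * chi_rho(C) * conj(chi(C)) with |G| = 16 for each irreducible chi in the table:
  <chi_rho, chi_1> = (1/16)[1*(12)*conj(1) + 1*(-4)*conj(1) + 2*(2*sqrt(2))*conj(1) + 2*(4)*conj(1) + 2*(-2*sqrt(2))*conj(1) + 4*(4)*conj(1) + 4*(0)*conj(1)]
      = (1/16)[(12) + (-4) + (4*sqrt(2)) + (8) + (-4*sqrt(2)) + (16) + (0)] = 32/16 = 2
  <chi_rho, chi_2> = (1/16)[1*(12)*conj(1) + 1*(-4)*conj(1) + 2*(2*sqrt(2))*conj(1) + 2*(4)*conj(1) + 2*(-2*sqrt(2))*conj(1) + 4*(4)*conj(-1) + 4*(0)*conj(-1)]
      = (1/16)[(12) + (-4) + (4*sqrt(2)) + (8) + (-4*sqrt(2)) + (-16) + (0)] = 0/16 = 0
  <chi_rho, chi_3> = (1/16)[1*(12)*conj(1) + 1*(-4)*conj(1) + 2*(2*sqrt(2))*conj(-1) + 2*(4)*conj(1) + 2*(-2*sqrt(2))*conj(-1) + 4*(4)*conj(1) + 4*(0)*conj(-1)]
      = (1/16)[(12) + (-4) + (-4*sqrt(2)) + (8) + (4*sqrt(2)) + (16) + (0)] = 32/16 = 2
  <chi_rho, chi_4> = (1/16)[1*(12)*conj(1) + 1*(-4)*conj(1) + 2*(2*sqrt(2))*conj(-1) + 2*(4)*conj(1) + 2*(-2*sqrt(2))*conj(-1) + 4*(4)*conj(-1) + 4*(0)*conj(1)]
      = (1/16)[(12) + (-4) + (-4*sqrt(2)) + (8) + (4*sqrt(2)) + (-16) + (0)] = 0/16 = 0
  <chi_rho, chi_5> = (1/16)[1*(12)*conj(2) + 1*(-4)*conj(-2) + 2*(2*sqrt(2))*conj(sqrt(2)) + 2*(4)*conj(0) + 2*(-2*sqrt(2))*conj(-sqrt(2)) + 4*(4)*conj(0) + 4*(0)*conj(0)]
      = (1/16)[(24) + (8) + (8) + (0) + (8) + (0) + (0)] = 48/16 = 3
  <chi_rho, chi_6> = (1/16)[1*(12)*conj(2) + 1*(-4)*conj(2) + 2*(2*sqrt(2))*conj(0) + 2*(4)*conj(-2) + 2*(-2*sqrt(2))*conj(0) + 4*(4)*conj(0) + 4*(0)*conj(0)]
      = (1/16)[(24) + (-8) + (0) + (-16) + (0) + (0) + (0)] = 0/16 = 0
  <chi_rho, chi_7> = (1/16)[1*(12)*conj(2) + 1*(-4)*conj(-2) + 2*(2*sqrt(2))*conj(-sqrt(2)) + 2*(4)*conj(0) + 2*(-2*sqrt(2))*conj(sqrt(2)) + 4*(4)*conj(0) + 4*(0)*conj(0)]
      = (1/16)[(24) + (8) + (-8) + (0) + (-8) + (0) + (0)] = 16/16 = 1
Dimension check: dim(rho) = sum (mult * dim) = 2*1 + 0*1 + 2*1 + 0*1 + 3*2 + 0*2 + 1*2 = 12 = chi_rho(e) = 12.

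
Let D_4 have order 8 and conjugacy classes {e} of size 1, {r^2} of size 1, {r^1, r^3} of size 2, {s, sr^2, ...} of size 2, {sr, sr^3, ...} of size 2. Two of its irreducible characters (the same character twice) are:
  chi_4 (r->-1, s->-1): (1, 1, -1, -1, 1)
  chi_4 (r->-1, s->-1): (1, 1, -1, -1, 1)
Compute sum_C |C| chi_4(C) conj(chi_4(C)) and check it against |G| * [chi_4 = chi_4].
Sum = 8 = |G| = 8; so <chi_4, chi_4> = 1 (norm-1 confirms irreducibility).

Justification: Compute term by term over conjugacy classes (|C| * chi_4(C) * conj(chi_4(C))):
  1*(1)*conj(1) + 1*(1)*conj(1) + 2*(-1)*conj(-1) + 2*(-1)*conj(-1) + 2*(1)*conj(1)
  = (1) + (1) + (2) + (2) + (2)
  = 8.
Dividing by |G| = 8 gives 8/8 = 1, matching the row-orthogonality relation <chi_4, chi_4> = [chi_4 = chi_4].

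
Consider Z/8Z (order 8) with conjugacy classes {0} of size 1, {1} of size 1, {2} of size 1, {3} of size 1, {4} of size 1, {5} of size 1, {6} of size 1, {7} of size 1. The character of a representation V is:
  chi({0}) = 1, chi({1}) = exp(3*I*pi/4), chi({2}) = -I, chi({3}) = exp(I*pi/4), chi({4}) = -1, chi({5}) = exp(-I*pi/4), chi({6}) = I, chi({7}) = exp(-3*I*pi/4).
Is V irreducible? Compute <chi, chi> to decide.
Irreducible: <chi, chi> = 1.

<chi, chi> = (1/|G|) sum_C |C| * |chi(C)|^2 = (1/8)[1*|1|^2 + 1*|exp(3*I*pi/4)|^2 + 1*|-I|^2 + 1*|exp(I*pi/4)|^2 + 1*|-1|^2 + 1*|exp(-I*pi/4)|^2 + 1*|I|^2 + 1*|exp(-3*I*pi/4)|^2]
  = (1/8)[(1) + (1) + (1) + (1) + (1) + (1) + (1) + (1)] = 8/8 = 1.
(Exp terms are combined using exp(i*s)*conj(exp(i*t)) = exp(i*(s-t)), and sums of them are collapsed using the identity that for every m > 1 the m distinct m-th roots of unity sum to 0, e.g. 1 + exp(2*I*pi/3) + exp(-2*I*pi/3) = 0.)
A character is irreducible iff <chi, chi> = 1, so this representation is irreducible.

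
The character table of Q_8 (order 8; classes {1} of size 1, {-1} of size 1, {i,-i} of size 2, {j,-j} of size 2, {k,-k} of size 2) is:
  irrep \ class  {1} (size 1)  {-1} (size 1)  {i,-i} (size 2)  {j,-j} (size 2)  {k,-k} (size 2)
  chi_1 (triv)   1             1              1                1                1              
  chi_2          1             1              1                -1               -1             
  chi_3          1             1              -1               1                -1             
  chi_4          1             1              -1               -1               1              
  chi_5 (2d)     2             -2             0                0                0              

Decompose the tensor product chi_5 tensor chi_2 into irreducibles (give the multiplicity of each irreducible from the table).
chi_5 tensor chi_2 = chi_5 (all other irreducibles have multiplicity 0).

The character of a tensor product is the pointwise product (chi_5 * chi_2)(C) = chi_5(C) * chi_2(C):
  {1}: (2)*(1), {-1}: (-2)*(1), {i,-i}: (0)*(1), {j,-j}: (0)*(-1), {k,-k}: (0)*(-1)
so (chi_5 * chi_2) takes values
  {1} -> 2, {-1} -> -2, {i,-i} -> 0, {j,-j} -> 0, {k,-k} -> 0.
Now take the inner product of this character with each irreducible chi from the table, <chi_5*chi_2, chi> = (1/8) sum_C |C| (chi_5*chi_2)(C) conj(chi(C)):
  <chi_5*chi_2, chi_1> = (1/8)[1*(2)*conj(1) + 1*(-2)*conj(1) + 2*(0)*conj(1) + 2*(0)*conj(1) + 2*(0)*conj(1)]
      = (1/8)[(2) + (-2) + (0) + (0) + (0)] = 0/8 = 0
  <chi_5*chi_2, chi_2> = (1/8)[1*(2)*conj(1) + 1*(-2)*conj(1) + 2*(0)*conj(1) + 2*(0)*conj(-1) + 2*(0)*conj(-1)]
      = (1/8)[(2) + (-2) + (0) + (0) + (0)] = 0/8 = 0
  <chi_5*chi_2, chi_3> = (1/8)[1*(2)*conj(1) + 1*(-2)*conj(1) + 2*(0)*conj(-1) + 2*(0)*conj(1) + 2*(0)*conj(-1)]
      = (1/8)[(2) + (-2) + (0) + (0) + (0)] = 0/8 = 0
  <chi_5*chi_2, chi_4> = (1/8)[1*(2)*conj(1) + 1*(-2)*conj(1) + 2*(0)*conj(-1) + 2*(0)*conj(-1) + 2*(0)*conj(1)]
      = (1/8)[(2) + (-2) + (0) + (0) + (0)] = 0/8 = 0
  <chi_5*chi_2, chi_5> = (1/8)[1*(2)*conj(2) + 1*(-2)*conj(-2) + 2*(0)*conj(0) + 2*(0)*conj(0) + 2*(0)*conj(0)]
      = (1/8)[(4) + (4) + (0) + (0) + (0)] = 8/8 = 1
Hence the multiplicities are chi_5: 1. Dimension check: dim(chi_5)*dim(chi_2) = 2*1 = 2 and sum (mult * dim) = 1*2 = 2.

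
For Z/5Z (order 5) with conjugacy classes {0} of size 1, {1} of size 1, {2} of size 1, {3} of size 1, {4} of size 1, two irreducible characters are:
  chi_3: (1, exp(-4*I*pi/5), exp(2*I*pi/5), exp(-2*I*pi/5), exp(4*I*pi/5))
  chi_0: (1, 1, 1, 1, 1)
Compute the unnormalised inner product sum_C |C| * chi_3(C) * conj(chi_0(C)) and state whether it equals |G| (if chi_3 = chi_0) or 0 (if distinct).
Sum = 0; so <chi_3, chi_0> = 0 (distinct irreducibles are orthogonal).

Derivation: Compute term by term over conjugacy classes (|C| * chi_3(C) * conj(chi_0(C))):
  1*(1)*conj(1) + 1*(exp(-4*I*pi/5))*conj(1) + 1*(exp(2*I*pi/5))*conj(1) + 1*(exp(-2*I*pi/5))*conj(1) + 1*(exp(4*I*pi/5))*conj(1)
  = (1) + (exp(-4*I*pi/5)) + (exp(2*I*pi/5)) + (exp(-2*I*pi/5)) + (exp(4*I*pi/5))
  = 0.
(Exp terms are combined using exp(i*s)*conj(exp(i*t)) = exp(i*(s-t)), and sums of them are collapsed using the identity that for every m > 1 the m distinct m-th roots of unity sum to 0, e.g. 1 + exp(2*I*pi/3) + exp(-2*I*pi/3) = 0.)
Dividing by |G| = 5 gives 0/5 = 0, matching the row-orthogonality relation <chi_3, chi_0> = [chi_3 = chi_0].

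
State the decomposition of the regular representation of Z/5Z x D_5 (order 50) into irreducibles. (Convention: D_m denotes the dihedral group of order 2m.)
Each irreducible V_i of dimension d_i appears with multiplicity d_i, i.e. rho_reg = (direct sum over all irreducibles V_i) d_i V_i. The irreducible dimensions for Z/5Z x D_5 are 1, 1, 1, 1, 1, 1, 1, 1, 1, 1, 2, 2, 2, 2, 2, 2, 2, 2, 2, 2: 10 irreducibles of dimension 1, each with multiplicity 1; 10 irreducibles of dimension 2, each with multiplicity 2. Total dimension 10*1*1 + 10*2*2 = 50 = |G|.

Why: General theorem: in the regular representation of a finite group G, each irreducible appears with multiplicity equal to its dimension. Check: dim(rho_reg) = sum d_i^2 = 1 + 1 + 1 + 1 + 1 + 1 + 1 + 1 + 1 + 1 + 4 + 4 + 4 + 4 + 4 + 4 + 4 + 4 + 4 + 4 = 50 = |G|.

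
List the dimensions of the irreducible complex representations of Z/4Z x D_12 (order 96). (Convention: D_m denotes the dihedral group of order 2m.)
Dimensions: 1, 1, 1, 1, 1, 1, 1, 1, 1, 1, 1, 1, 1, 1, 1, 1, 2, 2, 2, 2, 2, 2, 2, 2, 2, 2, 2, 2, 2, 2, 2, 2, 2, 2, 2, 2

Working: There are 36 irreducibles (= number of conjugacy classes). Their dimensions d_i satisfy sum d_i^2 = |G| = 96: 1 + 1 + 1 + 1 + 1 + 1 + 1 + 1 + 1 + 1 + 1 + 1 + 1 + 1 + 1 + 1 + 4 + 4 + 4 + 4 + 4 + 4 + 4 + 4 + 4 + 4 + 4 + 4 + 4 + 4 + 4 + 4 + 4 + 4 + 4 + 4 = 96. (For the product with Z/4Z: each of the 4 1-dim characters of Z/4Z tensors with each irrep of D_12, giving 4 copies of each D_12-dimension.)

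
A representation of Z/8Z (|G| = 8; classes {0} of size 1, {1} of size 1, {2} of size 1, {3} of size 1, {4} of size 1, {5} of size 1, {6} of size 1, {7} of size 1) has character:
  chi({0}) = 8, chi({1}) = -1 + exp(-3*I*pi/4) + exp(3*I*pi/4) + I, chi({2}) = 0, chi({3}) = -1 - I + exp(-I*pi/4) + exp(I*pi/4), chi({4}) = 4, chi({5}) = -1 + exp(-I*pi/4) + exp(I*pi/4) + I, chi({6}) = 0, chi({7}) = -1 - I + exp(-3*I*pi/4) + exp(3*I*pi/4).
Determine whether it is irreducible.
Not irreducible (reducible): <chi, chi> = 12 > 1.

Explanation: <chi, chi> = (1/|G|) sum_C |C| * |chi(C)|^2 = (1/8)[1*|8|^2 + 1*|-1 + exp(-3*I*pi/4) + exp(3*I*pi/4) + I|^2 + 1*|0|^2 + 1*|-1 - I + exp(-I*pi/4) + exp(I*pi/4)|^2 + 1*|4|^2 + 1*|-1 + exp(-I*pi/4) + exp(I*pi/4) + I|^2 + 1*|0|^2 + 1*|-1 - I + exp(-3*I*pi/4) + exp(3*I*pi/4)|^2]
  = (1/8)[(64) + (4 - 2*exp(3*I*pi/4) - 2*exp(-3*I*pi/4)) + (0) + (4 - 2*exp(I*pi/4) - 2*exp(-I*pi/4)) + (16) + (4 - 2*exp(I*pi/4) - 2*exp(-I*pi/4)) + (0) + (4 - 2*exp(3*I*pi/4) - 2*exp(-3*I*pi/4))] = 96/8 = 12.
(Exp terms are combined using exp(i*s)*conj(exp(i*t)) = exp(i*(s-t)), and sums of them are collapsed using the identity that for every m > 1 the m distinct m-th roots of unity sum to 0, e.g. 1 + exp(2*I*pi/3) + exp(-2*I*pi/3) = 0.)
A character is irreducible iff <chi, chi> = 1, so this representation is reducible.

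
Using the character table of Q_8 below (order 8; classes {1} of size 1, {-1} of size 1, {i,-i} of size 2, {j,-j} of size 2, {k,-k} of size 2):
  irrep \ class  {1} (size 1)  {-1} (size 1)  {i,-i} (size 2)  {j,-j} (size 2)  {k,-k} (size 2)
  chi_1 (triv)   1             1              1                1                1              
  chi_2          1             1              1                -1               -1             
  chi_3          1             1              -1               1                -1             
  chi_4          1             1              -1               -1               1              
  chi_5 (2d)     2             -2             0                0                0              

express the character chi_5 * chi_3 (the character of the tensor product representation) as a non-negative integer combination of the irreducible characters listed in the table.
chi_5 tensor chi_3 = chi_5 (all other irreducibles have multiplicity 0).

Argument: The character of a tensor product is the pointwise product (chi_5 * chi_3)(C) = chi_5(C) * chi_3(C):
  {1}: (2)*(1), {-1}: (-2)*(1), {i,-i}: (0)*(-1), {j,-j}: (0)*(1), {k,-k}: (0)*(-1)
so (chi_5 * chi_3) takes values
  {1} -> 2, {-1} -> -2, {i,-i} -> 0, {j,-j} -> 0, {k,-k} -> 0.
Now take the inner product of this character with each irreducible chi from the table, <chi_5*chi_3, chi> = (1/8) sum_C |C| (chi_5*chi_3)(C) conj(chi(C)):
  <chi_5*chi_3, chi_1> = (1/8)[1*(2)*conj(1) + 1*(-2)*conj(1) + 2*(0)*conj(1) + 2*(0)*conj(1) + 2*(0)*conj(1)]
      = (1/8)[(2) + (-2) + (0) + (0) + (0)] = 0/8 = 0
  <chi_5*chi_3, chi_2> = (1/8)[1*(2)*conj(1) + 1*(-2)*conj(1) + 2*(0)*conj(1) + 2*(0)*conj(-1) + 2*(0)*conj(-1)]
      = (1/8)[(2) + (-2) + (0) + (0) + (0)] = 0/8 = 0
  <chi_5*chi_3, chi_3> = (1/8)[1*(2)*conj(1) + 1*(-2)*conj(1) + 2*(0)*conj(-1) + 2*(0)*conj(1) + 2*(0)*conj(-1)]
      = (1/8)[(2) + (-2) + (0) + (0) + (0)] = 0/8 = 0
  <chi_5*chi_3, chi_4> = (1/8)[1*(2)*conj(1) + 1*(-2)*conj(1) + 2*(0)*conj(-1) + 2*(0)*conj(-1) + 2*(0)*conj(1)]
      = (1/8)[(2) + (-2) + (0) + (0) + (0)] = 0/8 = 0
  <chi_5*chi_3, chi_5> = (1/8)[1*(2)*conj(2) + 1*(-2)*conj(-2) + 2*(0)*conj(0) + 2*(0)*conj(0) + 2*(0)*conj(0)]
      = (1/8)[(4) + (4) + (0) + (0) + (0)] = 8/8 = 1
Hence the multiplicities are chi_5: 1. Dimension check: dim(chi_5)*dim(chi_3) = 2*1 = 2 and sum (mult * dim) = 1*2 = 2.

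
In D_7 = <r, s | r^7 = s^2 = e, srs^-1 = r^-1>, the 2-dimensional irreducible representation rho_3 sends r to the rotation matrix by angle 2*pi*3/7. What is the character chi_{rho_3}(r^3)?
chi_{rho_3}(r^3) = 2*cos(2*pi*3*3/7) = -2*cos(3*pi/7)

Working: rho_3(r^3) is rotation by angle 2*pi*3*3/7, whose trace is 2*cos(2*pi*3*3/7) = -2*cos(3*pi/7).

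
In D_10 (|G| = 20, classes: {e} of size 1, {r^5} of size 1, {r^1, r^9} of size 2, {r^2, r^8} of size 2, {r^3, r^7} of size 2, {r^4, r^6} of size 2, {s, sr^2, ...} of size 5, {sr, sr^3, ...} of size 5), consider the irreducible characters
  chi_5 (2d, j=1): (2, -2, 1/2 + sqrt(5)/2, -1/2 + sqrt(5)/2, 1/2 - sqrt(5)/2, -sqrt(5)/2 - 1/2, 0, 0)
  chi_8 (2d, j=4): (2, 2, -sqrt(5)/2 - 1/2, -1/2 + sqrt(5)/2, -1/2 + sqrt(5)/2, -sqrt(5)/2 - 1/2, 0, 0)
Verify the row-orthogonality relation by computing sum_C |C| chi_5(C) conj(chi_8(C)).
Sum = 0; so <chi_5, chi_8> = 0 (distinct irreducibles are orthogonal).

Compute term by term over conjugacy classes (|C| * chi_5(C) * conj(chi_8(C))):
  1*(2)*conj(2) + 1*(-2)*conj(2) + 2*(1/2 + sqrt(5)/2)*conj(-sqrt(5)/2 - 1/2) + 2*(-1/2 + sqrt(5)/2)*conj(-1/2 + sqrt(5)/2) + 2*(1/2 - sqrt(5)/2)*conj(-1/2 + sqrt(5)/2) + 2*(-sqrt(5)/2 - 1/2)*conj(-sqrt(5)/2 - 1/2) + 5*(0)*conj(0) + 5*(0)*conj(0)
  = (4) + (-4) + (-3 - sqrt(5)) + (3 - sqrt(5)) + (-3 + sqrt(5)) + (sqrt(5) + 3) + (0) + (0)
  = 0.
Dividing by |G| = 20 gives 0/20 = 0, matching the row-orthogonality relation <chi_5, chi_8> = [chi_5 = chi_8].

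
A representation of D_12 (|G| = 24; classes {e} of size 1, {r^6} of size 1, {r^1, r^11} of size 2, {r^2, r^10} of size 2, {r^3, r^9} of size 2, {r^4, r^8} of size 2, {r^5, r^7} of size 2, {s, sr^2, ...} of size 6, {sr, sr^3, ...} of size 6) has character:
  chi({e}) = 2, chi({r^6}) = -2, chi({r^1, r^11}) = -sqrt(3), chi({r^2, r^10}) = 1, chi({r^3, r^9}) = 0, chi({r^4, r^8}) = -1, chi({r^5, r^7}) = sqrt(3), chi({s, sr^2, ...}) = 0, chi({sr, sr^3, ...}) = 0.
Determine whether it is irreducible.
Irreducible: <chi, chi> = 1.

Working: <chi, chi> = (1/|G|) sum_C |C| * |chi(C)|^2 = (1/24)[1*|2|^2 + 1*|-2|^2 + 2*|-sqrt(3)|^2 + 2*|1|^2 + 2*|0|^2 + 2*|-1|^2 + 2*|sqrt(3)|^2 + 6*|0|^2 + 6*|0|^2]
  = (1/24)[(4) + (4) + (6) + (2) + (0) + (2) + (6) + (0) + (0)] = 24/24 = 1.
A character is irreducible iff <chi, chi> = 1, so this representation is irreducible.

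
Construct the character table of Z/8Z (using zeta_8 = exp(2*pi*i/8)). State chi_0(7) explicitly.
Character table of Z/8Z (irreps indexed chi_0,...,chi_7 with chi_k(m) = zeta_8^(k*m), zeta_8 = exp(2*pi*i/8)):
  irrep \ class  {0} (size 1)  {1} (size 1)    {2} (size 1)  {3} (size 1)    {4} (size 1)  {5} (size 1)    {6} (size 1)  {7} (size 1)  
  chi_0          1             1               1             1               1             1               1             1             
  chi_1          1             exp(I*pi/4)     I             exp(3*I*pi/4)   -1            exp(-3*I*pi/4)  -I            exp(-I*pi/4)  
  chi_2          1             I               -1            -I              1             I               -1            -I            
  chi_3          1             exp(3*I*pi/4)   -I            exp(I*pi/4)     -1            exp(-I*pi/4)    I             exp(-3*I*pi/4)
  chi_4          1             -1              1             -1              1             -1              1             -1            
  chi_5          1             exp(-3*I*pi/4)  I             exp(-I*pi/4)    -1            exp(I*pi/4)     -I            exp(3*I*pi/4) 
  chi_6          1             -I              -1            I               1             -I              -1            I             
  chi_7          1             exp(-I*pi/4)    -I            exp(-3*I*pi/4)  -1            exp(3*I*pi/4)   I             exp(I*pi/4)   

Spot check: chi_0(7) = zeta_8^(0*7) = zeta_8^0 = 1.

Proof sketch: Z/8Z is abelian, so all 8 irreducible complex representations are 1-dimensional. They are given by chi_k(m) = zeta_8^(k*m) for k = 0,...,7. Row orthogonality: sum_m chi_k(m) conj(chi_l(m)) = 8 * [k = l].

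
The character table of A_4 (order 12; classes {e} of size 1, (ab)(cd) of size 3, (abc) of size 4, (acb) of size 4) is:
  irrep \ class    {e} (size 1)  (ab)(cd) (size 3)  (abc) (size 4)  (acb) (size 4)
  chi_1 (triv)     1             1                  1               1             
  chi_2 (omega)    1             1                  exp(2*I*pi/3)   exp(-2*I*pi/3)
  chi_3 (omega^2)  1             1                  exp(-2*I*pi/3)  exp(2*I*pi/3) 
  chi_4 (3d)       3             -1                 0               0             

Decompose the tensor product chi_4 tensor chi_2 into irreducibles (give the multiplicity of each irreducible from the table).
chi_4 tensor chi_2 = chi_4 (all other irreducibles have multiplicity 0).

Argument: The character of a tensor product is the pointwise product (chi_4 * chi_2)(C) = chi_4(C) * chi_2(C):
  {e}: (3)*(1), (ab)(cd): (-1)*(1), (abc): (0)*(exp(2*I*pi/3)), (acb): (0)*(exp(-2*I*pi/3))
so (chi_4 * chi_2) takes values
  {e} -> 3, (ab)(cd) -> -1, (abc) -> 0, (acb) -> 0.
Now take the inner product of this character with each irreducible chi from the table, <chi_4*chi_2, chi> = (1/12) sum_C |C| (chi_4*chi_2)(C) conj(chi(C)):
  <chi_4*chi_2, chi_1> = (1/12)[1*(3)*conj(1) + 3*(-1)*conj(1) + 4*(0)*conj(1) + 4*(0)*conj(1)]
      = (1/12)[(3) + (-3) + (0) + (0)] = 0/12 = 0
  <chi_4*chi_2, chi_2> = (1/12)[1*(3)*conj(1) + 3*(-1)*conj(1) + 4*(0)*conj(exp(2*I*pi/3)) + 4*(0)*conj(exp(-2*I*pi/3))]
      = (1/12)[(3) + (-3) + (0) + (0)] = 0/12 = 0
  <chi_4*chi_2, chi_3> = (1/12)[1*(3)*conj(1) + 3*(-1)*conj(1) + 4*(0)*conj(exp(-2*I*pi/3)) + 4*(0)*conj(exp(2*I*pi/3))]
      = (1/12)[(3) + (-3) + (0) + (0)] = 0/12 = 0
  <chi_4*chi_2, chi_4> = (1/12)[1*(3)*conj(3) + 3*(-1)*conj(-1) + 4*(0)*conj(0) + 4*(0)*conj(0)]
      = (1/12)[(9) + (3) + (0) + (0)] = 12/12 = 1
(Exp terms are combined using exp(i*s)*conj(exp(i*t)) = exp(i*(s-t)), and sums of them are collapsed using the identity that for every m > 1 the m distinct m-th roots of unity sum to 0, e.g. 1 + exp(2*I*pi/3) + exp(-2*I*pi/3) = 0.)
Hence the multiplicities are chi_4: 1. Dimension check: dim(chi_4)*dim(chi_2) = 3*1 = 3 and sum (mult * dim) = 1*3 = 3.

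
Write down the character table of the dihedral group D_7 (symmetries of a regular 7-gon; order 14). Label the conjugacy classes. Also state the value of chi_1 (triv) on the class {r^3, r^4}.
Conjugacy classes: {e} of size 1, {r^1, r^6} of size 2, {r^2, r^5} of size 2, {r^3, r^4} of size 2, {s, sr, ..., sr^6} of size 7.
Character table:
  irrep \ class              {e} (size 1)  {r^1, r^6} (size 2)  {r^2, r^5} (size 2)  {r^3, r^4} (size 2)  {s, sr, ..., sr^6} (size 7)
  chi_1 (triv)               1             1                    1                    1                    1                          
  chi_2 (sign: r->1, s->-1)  1             1                    1                    1                    -1                         
  chi_3 (2d, j=1)            2             2*cos(2*pi/7)        -2*cos(3*pi/7)       -2*cos(pi/7)         0                          
  chi_4 (2d, j=2)            2             -2*cos(3*pi/7)       -2*cos(pi/7)         2*cos(2*pi/7)        0                          
  chi_5 (2d, j=3)            2             -2*cos(pi/7)         2*cos(2*pi/7)        -2*cos(3*pi/7)       0                          

Spot check: chi_1 (triv) on {r^3, r^4} = 1.

Proof sketch: D_7 has order 2*7 = 14 with 5 conjugacy classes, hence 5 irreducibles. Sum of squared dims 1 + 1 + 4 + 4 + 4 = 14 = |G|. Linear characters come from the abelianisation; the 2-dimensional irreps have character r^k -> 2*cos(2*pi*j*k/7), reflections -> 0.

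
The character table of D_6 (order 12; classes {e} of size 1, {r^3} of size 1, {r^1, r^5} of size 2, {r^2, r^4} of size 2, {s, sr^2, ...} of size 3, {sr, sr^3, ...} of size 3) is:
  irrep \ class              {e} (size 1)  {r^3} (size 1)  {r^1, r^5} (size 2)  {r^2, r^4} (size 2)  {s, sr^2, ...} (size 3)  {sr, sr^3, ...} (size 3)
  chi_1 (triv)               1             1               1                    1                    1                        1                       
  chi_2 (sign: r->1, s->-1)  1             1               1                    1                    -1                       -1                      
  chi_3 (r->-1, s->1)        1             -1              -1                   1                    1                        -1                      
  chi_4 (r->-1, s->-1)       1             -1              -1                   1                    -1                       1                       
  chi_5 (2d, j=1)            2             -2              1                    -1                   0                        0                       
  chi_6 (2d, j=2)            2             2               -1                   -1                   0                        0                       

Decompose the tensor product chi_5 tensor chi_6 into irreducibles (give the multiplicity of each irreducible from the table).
chi_5 tensor chi_6 = chi_3 + chi_4 + chi_5 (all other irreducibles have multiplicity 0).

Argument: The character of a tensor product is the pointwise product (chi_5 * chi_6)(C) = chi_5(C) * chi_6(C):
  {e}: (2)*(2), {r^3}: (-2)*(2), {r^1, r^5}: (1)*(-1), {r^2, r^4}: (-1)*(-1), {s, sr^2, ...}: (0)*(0), {sr, sr^3, ...}: (0)*(0)
so (chi_5 * chi_6) takes values
  {e} -> 4, {r^3} -> -4, {r^1, r^5} -> -1, {r^2, r^4} -> 1, {s, sr^2, ...} -> 0, {sr, sr^3, ...} -> 0.
Now take the inner product of this character with each irreducible chi from the table, <chi_5*chi_6, chi> = (1/12) sum_C |C| (chi_5*chi_6)(C) conj(chi(C)):
  <chi_5*chi_6, chi_1> = (1/12)[1*(4)*conj(1) + 1*(-4)*conj(1) + 2*(-1)*conj(1) + 2*(1)*conj(1) + 3*(0)*conj(1) + 3*(0)*conj(1)]
      = (1/12)[(4) + (-4) + (-2) + (2) + (0) + (0)] = 0/12 = 0
  <chi_5*chi_6, chi_2> = (1/12)[1*(4)*conj(1) + 1*(-4)*conj(1) + 2*(-1)*conj(1) + 2*(1)*conj(1) + 3*(0)*conj(-1) + 3*(0)*conj(-1)]
      = (1/12)[(4) + (-4) + (-2) + (2) + (0) + (0)] = 0/12 = 0
  <chi_5*chi_6, chi_3> = (1/12)[1*(4)*conj(1) + 1*(-4)*conj(-1) + 2*(-1)*conj(-1) + 2*(1)*conj(1) + 3*(0)*conj(1) + 3*(0)*conj(-1)]
      = (1/12)[(4) + (4) + (2) + (2) + (0) + (0)] = 12/12 = 1
  <chi_5*chi_6, chi_4> = (1/12)[1*(4)*conj(1) + 1*(-4)*conj(-1) + 2*(-1)*conj(-1) + 2*(1)*conj(1) + 3*(0)*conj(-1) + 3*(0)*conj(1)]
      = (1/12)[(4) + (4) + (2) + (2) + (0) + (0)] = 12/12 = 1
  <chi_5*chi_6, chi_5> = (1/12)[1*(4)*conj(2) + 1*(-4)*conj(-2) + 2*(-1)*conj(1) + 2*(1)*conj(-1) + 3*(0)*conj(0) + 3*(0)*conj(0)]
      = (1/12)[(8) + (8) + (-2) + (-2) + (0) + (0)] = 12/12 = 1
  <chi_5*chi_6, chi_6> = (1/12)[1*(4)*conj(2) + 1*(-4)*conj(2) + 2*(-1)*conj(-1) + 2*(1)*conj(-1) + 3*(0)*conj(0) + 3*(0)*conj(0)]
      = (1/12)[(8) + (-8) + (2) + (-2) + (0) + (0)] = 0/12 = 0
Hence the multiplicities are chi_3: 1, chi_4: 1, chi_5: 1. Dimension check: dim(chi_5)*dim(chi_6) = 2*2 = 4 and sum (mult * dim) = 1*1 + 1*1 + 1*2 = 4.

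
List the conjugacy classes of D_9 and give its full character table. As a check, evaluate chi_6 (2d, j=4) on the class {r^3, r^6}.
Conjugacy classes: {e} of size 1, {r^1, r^8} of size 2, {r^2, r^7} of size 2, {r^3, r^6} of size 2, {r^4, r^5} of size 2, {s, sr, ..., sr^8} of size 9.
Character table:
  irrep \ class              {e} (size 1)  {r^1, r^8} (size 2)  {r^2, r^7} (size 2)  {r^3, r^6} (size 2)  {r^4, r^5} (size 2)  {s, sr, ..., sr^8} (size 9)
  chi_1 (triv)               1             1                    1                    1                    1                    1                          
  chi_2 (sign: r->1, s->-1)  1             1                    1                    1                    1                    -1                         
  chi_3 (2d, j=1)            2             2*cos(2*pi/9)        2*cos(4*pi/9)        -1                   -2*cos(pi/9)         0                          
  chi_4 (2d, j=2)            2             2*cos(4*pi/9)        -2*cos(pi/9)         -1                   2*cos(2*pi/9)        0                          
  chi_5 (2d, j=3)            2             -1                   -1                   2                    -1                   0                          
  chi_6 (2d, j=4)            2             -2*cos(pi/9)         2*cos(2*pi/9)        -1                   2*cos(4*pi/9)        0                          

Spot check: chi_6 (2d, j=4) on {r^3, r^6} = -1.

Justification: D_9 has order 2*9 = 18 with 6 conjugacy classes, hence 6 irreducibles. Sum of squared dims 1 + 1 + 4 + 4 + 4 + 4 = 18 = |G|. Linear characters come from the abelianisation; the 2-dimensional irreps have character r^k -> 2*cos(2*pi*j*k/9), reflections -> 0.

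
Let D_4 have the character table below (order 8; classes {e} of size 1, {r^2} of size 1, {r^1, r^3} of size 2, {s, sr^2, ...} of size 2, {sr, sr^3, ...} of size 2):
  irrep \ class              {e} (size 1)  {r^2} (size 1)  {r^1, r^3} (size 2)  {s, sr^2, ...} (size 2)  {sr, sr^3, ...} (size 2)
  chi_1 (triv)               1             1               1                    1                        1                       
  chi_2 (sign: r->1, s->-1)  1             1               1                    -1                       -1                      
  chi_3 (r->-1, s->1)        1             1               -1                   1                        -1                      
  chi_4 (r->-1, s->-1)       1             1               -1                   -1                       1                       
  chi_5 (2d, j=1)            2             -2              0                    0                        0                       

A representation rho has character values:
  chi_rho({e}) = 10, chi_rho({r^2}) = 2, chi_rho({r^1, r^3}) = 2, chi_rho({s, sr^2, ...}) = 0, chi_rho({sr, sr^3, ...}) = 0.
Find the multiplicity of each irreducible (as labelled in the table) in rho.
Multiplicities: chi_1: 2, chi_2: 2, chi_3: 1, chi_4: 1, chi_5: 2.

Working: Use <chi_rho, chi> = (1/|G|) sum_C |C| * chi_rho(C) * conj(chi(C)) with |G| = 8 for each irreducible chi in the table:
  <chi_rho, chi_1> = (1/8)[1*(10)*conj(1) + 1*(2)*conj(1) + 2*(2)*conj(1) + 2*(0)*conj(1) + 2*(0)*conj(1)]
      = (1/8)[(10) + (2) + (4) + (0) + (0)] = 16/8 = 2
  <chi_rho, chi_2> = (1/8)[1*(10)*conj(1) + 1*(2)*conj(1) + 2*(2)*conj(1) + 2*(0)*conj(-1) + 2*(0)*conj(-1)]
      = (1/8)[(10) + (2) + (4) + (0) + (0)] = 16/8 = 2
  <chi_rho, chi_3> = (1/8)[1*(10)*conj(1) + 1*(2)*conj(1) + 2*(2)*conj(-1) + 2*(0)*conj(1) + 2*(0)*conj(-1)]
      = (1/8)[(10) + (2) + (-4) + (0) + (0)] = 8/8 = 1
  <chi_rho, chi_4> = (1/8)[1*(10)*conj(1) + 1*(2)*conj(1) + 2*(2)*conj(-1) + 2*(0)*conj(-1) + 2*(0)*conj(1)]
      = (1/8)[(10) + (2) + (-4) + (0) + (0)] = 8/8 = 1
  <chi_rho, chi_5> = (1/8)[1*(10)*conj(2) + 1*(2)*conj(-2) + 2*(2)*conj(0) + 2*(0)*conj(0) + 2*(0)*conj(0)]
      = (1/8)[(20) + (-4) + (0) + (0) + (0)] = 16/8 = 2
Dimension check: dim(rho) = sum (mult * dim) = 2*1 + 2*1 + 1*1 + 1*1 + 2*2 = 10 = chi_rho(e) = 10.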